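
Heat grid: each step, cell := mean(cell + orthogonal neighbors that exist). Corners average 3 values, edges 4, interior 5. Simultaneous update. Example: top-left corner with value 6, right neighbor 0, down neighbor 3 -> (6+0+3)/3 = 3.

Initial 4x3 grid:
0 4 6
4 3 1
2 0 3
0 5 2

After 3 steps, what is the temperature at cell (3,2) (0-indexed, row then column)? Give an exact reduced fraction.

Answer: 2653/1080

Derivation:
Step 1: cell (3,2) = 10/3
Step 2: cell (3,2) = 79/36
Step 3: cell (3,2) = 2653/1080
Full grid after step 3:
  713/270 8537/2880 409/135
  709/288 121/48 829/288
  2947/1440 2891/1200 3427/1440
  2353/1080 6127/2880 2653/1080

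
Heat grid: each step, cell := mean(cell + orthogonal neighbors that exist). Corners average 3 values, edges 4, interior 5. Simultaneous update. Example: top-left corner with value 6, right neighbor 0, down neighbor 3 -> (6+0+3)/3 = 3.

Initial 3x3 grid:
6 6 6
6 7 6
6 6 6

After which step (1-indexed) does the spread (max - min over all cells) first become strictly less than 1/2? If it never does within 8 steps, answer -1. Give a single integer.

Step 1: max=25/4, min=6, spread=1/4
  -> spread < 1/2 first at step 1
Step 2: max=156/25, min=489/80, spread=51/400
Step 3: max=29623/4800, min=2207/360, spread=589/14400
Step 4: max=184943/30000, min=1769081/288000, spread=31859/1440000
Step 5: max=106371607/17280000, min=11064721/1800000, spread=751427/86400000
Step 6: max=664634687/108000000, min=6375863129/1036800000, spread=23149331/5184000000
Step 7: max=382730654263/62208000000, min=39854931889/6480000000, spread=616540643/311040000000
Step 8: max=2391912453983/388800000000, min=22958812008761/3732480000000, spread=17737747379/18662400000000

Answer: 1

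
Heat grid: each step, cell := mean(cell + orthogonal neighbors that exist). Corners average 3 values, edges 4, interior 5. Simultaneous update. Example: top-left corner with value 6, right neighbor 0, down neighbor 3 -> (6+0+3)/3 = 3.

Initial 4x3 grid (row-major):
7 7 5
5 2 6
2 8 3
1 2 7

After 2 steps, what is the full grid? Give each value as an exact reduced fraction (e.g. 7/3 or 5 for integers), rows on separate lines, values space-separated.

Answer: 187/36 1391/240 61/12
299/60 89/20 27/5
49/15 47/10 87/20
61/18 407/120 29/6

Derivation:
After step 1:
  19/3 21/4 6
  4 28/5 4
  4 17/5 6
  5/3 9/2 4
After step 2:
  187/36 1391/240 61/12
  299/60 89/20 27/5
  49/15 47/10 87/20
  61/18 407/120 29/6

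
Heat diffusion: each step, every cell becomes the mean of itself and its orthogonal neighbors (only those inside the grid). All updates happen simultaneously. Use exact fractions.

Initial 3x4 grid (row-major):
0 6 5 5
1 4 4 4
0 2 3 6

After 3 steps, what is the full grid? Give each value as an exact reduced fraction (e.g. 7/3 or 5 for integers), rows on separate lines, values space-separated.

After step 1:
  7/3 15/4 5 14/3
  5/4 17/5 4 19/4
  1 9/4 15/4 13/3
After step 2:
  22/9 869/240 209/48 173/36
  479/240 293/100 209/50 71/16
  3/2 13/5 43/12 77/18
After step 3:
  1451/540 24029/7200 30529/7200 979/216
  31933/14400 2299/750 3897/1000 21241/4800
  1463/720 199/75 13177/3600 1771/432

Answer: 1451/540 24029/7200 30529/7200 979/216
31933/14400 2299/750 3897/1000 21241/4800
1463/720 199/75 13177/3600 1771/432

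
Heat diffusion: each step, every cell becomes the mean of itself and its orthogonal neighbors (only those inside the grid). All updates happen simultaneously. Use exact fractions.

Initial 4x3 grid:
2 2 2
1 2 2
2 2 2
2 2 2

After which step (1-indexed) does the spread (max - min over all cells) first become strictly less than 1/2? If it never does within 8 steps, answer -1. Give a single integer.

Answer: 1

Derivation:
Step 1: max=2, min=5/3, spread=1/3
  -> spread < 1/2 first at step 1
Step 2: max=2, min=209/120, spread=31/120
Step 3: max=2, min=1949/1080, spread=211/1080
Step 4: max=3553/1800, min=199103/108000, spread=14077/108000
Step 5: max=212317/108000, min=1803593/972000, spread=5363/48600
Step 6: max=117131/60000, min=54579191/29160000, spread=93859/1166400
Step 7: max=189063533/97200000, min=3288925519/1749600000, spread=4568723/69984000
Step 8: max=5650381111/2916000000, min=198171564371/104976000000, spread=8387449/167961600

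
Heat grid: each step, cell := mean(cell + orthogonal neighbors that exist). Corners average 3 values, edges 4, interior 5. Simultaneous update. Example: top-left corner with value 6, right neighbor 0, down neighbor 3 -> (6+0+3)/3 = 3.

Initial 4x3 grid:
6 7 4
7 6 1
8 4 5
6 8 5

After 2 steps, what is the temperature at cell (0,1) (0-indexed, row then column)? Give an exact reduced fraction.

Answer: 257/48

Derivation:
Step 1: cell (0,1) = 23/4
Step 2: cell (0,1) = 257/48
Full grid after step 2:
  115/18 257/48 55/12
  37/6 277/50 67/16
  199/30 539/100 399/80
  58/9 1517/240 31/6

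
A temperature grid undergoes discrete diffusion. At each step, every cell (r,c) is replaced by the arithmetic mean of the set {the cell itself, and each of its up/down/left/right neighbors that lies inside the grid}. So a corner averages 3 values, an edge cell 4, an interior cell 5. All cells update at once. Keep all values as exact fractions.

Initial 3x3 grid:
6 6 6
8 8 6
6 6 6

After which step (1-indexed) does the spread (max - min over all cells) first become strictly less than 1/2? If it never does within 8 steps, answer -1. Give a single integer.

Answer: 2

Derivation:
Step 1: max=7, min=6, spread=1
Step 2: max=407/60, min=253/40, spread=11/24
  -> spread < 1/2 first at step 2
Step 3: max=24199/3600, min=383/60, spread=1219/3600
Step 4: max=1436603/216000, min=308759/48000, spread=755/3456
Step 5: max=85865491/12960000, min=55920119/8640000, spread=6353/41472
Step 6: max=5130658127/777600000, min=3364677293/518400000, spread=53531/497664
Step 7: max=307176444319/46656000000, min=7497614173/1152000000, spread=450953/5971968
Step 8: max=18396509793443/2799360000000, min=12165406450837/1866240000000, spread=3799043/71663616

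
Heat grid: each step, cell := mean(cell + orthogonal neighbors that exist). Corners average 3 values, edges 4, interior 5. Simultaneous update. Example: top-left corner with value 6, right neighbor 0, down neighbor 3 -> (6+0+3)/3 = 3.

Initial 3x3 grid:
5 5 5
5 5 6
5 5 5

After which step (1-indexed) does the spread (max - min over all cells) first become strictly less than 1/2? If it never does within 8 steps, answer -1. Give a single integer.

Answer: 1

Derivation:
Step 1: max=16/3, min=5, spread=1/3
  -> spread < 1/2 first at step 1
Step 2: max=1267/240, min=5, spread=67/240
Step 3: max=11237/2160, min=1007/200, spread=1807/10800
Step 4: max=4477963/864000, min=27361/5400, spread=33401/288000
Step 5: max=40109933/7776000, min=2743391/540000, spread=3025513/38880000
Step 6: max=16016926867/3110400000, min=146755949/28800000, spread=53531/995328
Step 7: max=959152925849/186624000000, min=39671116051/7776000000, spread=450953/11943936
Step 8: max=57496103560603/11197440000000, min=4766608610519/933120000000, spread=3799043/143327232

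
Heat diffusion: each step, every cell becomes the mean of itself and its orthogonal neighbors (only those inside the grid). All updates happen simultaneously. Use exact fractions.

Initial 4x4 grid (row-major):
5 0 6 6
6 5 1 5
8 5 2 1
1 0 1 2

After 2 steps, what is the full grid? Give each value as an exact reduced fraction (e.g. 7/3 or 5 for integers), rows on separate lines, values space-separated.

Answer: 41/9 859/240 1003/240 73/18
271/60 106/25 157/50 913/240
9/2 323/100 271/100 109/48
13/4 5/2 19/12 61/36

Derivation:
After step 1:
  11/3 4 13/4 17/3
  6 17/5 19/5 13/4
  5 4 2 5/2
  3 7/4 5/4 4/3
After step 2:
  41/9 859/240 1003/240 73/18
  271/60 106/25 157/50 913/240
  9/2 323/100 271/100 109/48
  13/4 5/2 19/12 61/36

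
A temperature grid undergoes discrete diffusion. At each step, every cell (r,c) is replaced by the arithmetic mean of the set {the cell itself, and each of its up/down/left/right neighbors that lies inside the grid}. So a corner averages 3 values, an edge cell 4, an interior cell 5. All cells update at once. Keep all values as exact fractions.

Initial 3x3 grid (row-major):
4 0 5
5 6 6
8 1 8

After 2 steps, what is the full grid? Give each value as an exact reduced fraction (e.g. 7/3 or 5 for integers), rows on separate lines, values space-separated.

After step 1:
  3 15/4 11/3
  23/4 18/5 25/4
  14/3 23/4 5
After step 2:
  25/6 841/240 41/9
  1021/240 251/50 1111/240
  97/18 1141/240 17/3

Answer: 25/6 841/240 41/9
1021/240 251/50 1111/240
97/18 1141/240 17/3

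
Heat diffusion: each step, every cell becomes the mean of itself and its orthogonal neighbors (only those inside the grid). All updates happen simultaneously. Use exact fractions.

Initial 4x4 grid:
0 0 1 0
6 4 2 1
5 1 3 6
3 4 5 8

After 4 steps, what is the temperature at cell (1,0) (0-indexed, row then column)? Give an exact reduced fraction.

Answer: 101323/36000

Derivation:
Step 1: cell (1,0) = 15/4
Step 2: cell (1,0) = 121/40
Step 3: cell (1,0) = 3517/1200
Step 4: cell (1,0) = 101323/36000
Full grid after step 4:
  26017/10800 3167/1500 25639/13500 122977/64800
  101323/36000 26699/10000 455527/180000 563059/216000
  122171/36000 13479/4000 159131/45000 786851/216000
  79423/21600 92429/24000 884741/216000 6941/1620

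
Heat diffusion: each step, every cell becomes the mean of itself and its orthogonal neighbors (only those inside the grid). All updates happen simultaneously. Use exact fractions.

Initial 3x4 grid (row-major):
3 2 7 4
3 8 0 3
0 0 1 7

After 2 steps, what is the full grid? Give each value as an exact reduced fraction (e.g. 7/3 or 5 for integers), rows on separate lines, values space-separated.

Answer: 67/18 811/240 1003/240 137/36
293/120 343/100 303/100 469/120
9/4 157/80 703/240 55/18

Derivation:
After step 1:
  8/3 5 13/4 14/3
  7/2 13/5 19/5 7/2
  1 9/4 2 11/3
After step 2:
  67/18 811/240 1003/240 137/36
  293/120 343/100 303/100 469/120
  9/4 157/80 703/240 55/18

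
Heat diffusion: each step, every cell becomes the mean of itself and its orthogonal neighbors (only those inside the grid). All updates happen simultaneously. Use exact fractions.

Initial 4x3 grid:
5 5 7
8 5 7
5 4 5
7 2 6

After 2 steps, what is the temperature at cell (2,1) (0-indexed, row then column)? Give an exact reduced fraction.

Step 1: cell (2,1) = 21/5
Step 2: cell (2,1) = 21/4
Full grid after step 2:
  23/4 709/120 107/18
  471/80 109/20 709/120
  1237/240 21/4 601/120
  185/36 359/80 175/36

Answer: 21/4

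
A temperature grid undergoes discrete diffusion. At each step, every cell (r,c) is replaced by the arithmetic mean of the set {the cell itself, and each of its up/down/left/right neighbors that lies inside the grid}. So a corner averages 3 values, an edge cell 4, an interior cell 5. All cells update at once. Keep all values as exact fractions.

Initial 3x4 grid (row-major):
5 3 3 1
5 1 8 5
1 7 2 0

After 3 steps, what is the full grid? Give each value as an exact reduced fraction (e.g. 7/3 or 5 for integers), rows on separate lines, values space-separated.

After step 1:
  13/3 3 15/4 3
  3 24/5 19/5 7/2
  13/3 11/4 17/4 7/3
After step 2:
  31/9 953/240 271/80 41/12
  247/60 347/100 201/50 379/120
  121/36 121/30 197/60 121/36
After step 3:
  8303/2160 25691/7200 2959/800 797/240
  12953/3600 23533/6000 20783/6000 25121/7200
  518/135 12733/3600 3307/900 3529/1080

Answer: 8303/2160 25691/7200 2959/800 797/240
12953/3600 23533/6000 20783/6000 25121/7200
518/135 12733/3600 3307/900 3529/1080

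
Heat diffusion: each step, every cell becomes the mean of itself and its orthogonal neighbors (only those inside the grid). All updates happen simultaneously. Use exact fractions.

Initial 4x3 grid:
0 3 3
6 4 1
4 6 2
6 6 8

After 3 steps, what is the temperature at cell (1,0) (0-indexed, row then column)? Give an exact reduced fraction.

Answer: 4519/1200

Derivation:
Step 1: cell (1,0) = 7/2
Step 2: cell (1,0) = 4
Step 3: cell (1,0) = 4519/1200
Full grid after step 3:
  239/72 21209/7200 1249/432
  4519/1200 22247/6000 23789/7200
  4363/900 27007/6000 31829/7200
  5707/1080 38629/7200 10709/2160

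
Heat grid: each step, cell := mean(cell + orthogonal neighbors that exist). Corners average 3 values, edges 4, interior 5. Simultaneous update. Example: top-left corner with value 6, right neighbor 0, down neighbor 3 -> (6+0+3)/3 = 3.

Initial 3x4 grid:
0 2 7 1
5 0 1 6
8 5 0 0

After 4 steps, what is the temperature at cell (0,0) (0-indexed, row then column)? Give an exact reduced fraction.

Answer: 385723/129600

Derivation:
Step 1: cell (0,0) = 7/3
Step 2: cell (0,0) = 47/18
Step 3: cell (0,0) = 6221/2160
Step 4: cell (0,0) = 385723/129600
Full grid after step 4:
  385723/129600 305449/108000 304409/108000 45091/16200
  2755547/864000 1068523/360000 482149/180000 143797/54000
  146191/43200 73447/24000 64327/24000 53113/21600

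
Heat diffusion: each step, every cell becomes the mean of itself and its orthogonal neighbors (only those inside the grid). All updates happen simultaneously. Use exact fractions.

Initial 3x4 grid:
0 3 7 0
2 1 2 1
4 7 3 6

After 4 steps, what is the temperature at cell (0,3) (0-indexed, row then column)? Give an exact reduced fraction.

Step 1: cell (0,3) = 8/3
Step 2: cell (0,3) = 95/36
Step 3: cell (0,3) = 1477/540
Step 4: cell (0,3) = 366881/129600
Full grid after step 4:
  333731/129600 584731/216000 599911/216000 366881/129600
  825503/288000 353017/120000 122289/40000 95677/32000
  405631/129600 712481/216000 709661/216000 418981/129600

Answer: 366881/129600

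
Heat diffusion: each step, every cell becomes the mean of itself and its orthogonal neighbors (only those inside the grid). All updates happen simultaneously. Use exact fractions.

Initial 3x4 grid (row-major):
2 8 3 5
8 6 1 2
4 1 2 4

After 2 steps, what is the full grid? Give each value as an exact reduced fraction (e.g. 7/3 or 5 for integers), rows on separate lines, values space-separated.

Answer: 21/4 99/20 227/60 127/36
151/30 103/25 337/100 59/20
151/36 863/240 643/240 23/9

Derivation:
After step 1:
  6 19/4 17/4 10/3
  5 24/5 14/5 3
  13/3 13/4 2 8/3
After step 2:
  21/4 99/20 227/60 127/36
  151/30 103/25 337/100 59/20
  151/36 863/240 643/240 23/9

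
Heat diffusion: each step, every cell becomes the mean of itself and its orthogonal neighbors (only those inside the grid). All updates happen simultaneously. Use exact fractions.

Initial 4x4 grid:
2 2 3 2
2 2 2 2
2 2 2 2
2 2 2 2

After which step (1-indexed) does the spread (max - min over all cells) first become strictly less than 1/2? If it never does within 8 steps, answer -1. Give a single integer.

Answer: 1

Derivation:
Step 1: max=7/3, min=2, spread=1/3
  -> spread < 1/2 first at step 1
Step 2: max=271/120, min=2, spread=31/120
Step 3: max=2371/1080, min=2, spread=211/1080
Step 4: max=232843/108000, min=2, spread=16843/108000
Step 5: max=2082643/972000, min=18079/9000, spread=130111/972000
Step 6: max=61962367/29160000, min=1087159/540000, spread=3255781/29160000
Step 7: max=1849953691/874800000, min=1091107/540000, spread=82360351/874800000
Step 8: max=55239316891/26244000000, min=196906441/97200000, spread=2074577821/26244000000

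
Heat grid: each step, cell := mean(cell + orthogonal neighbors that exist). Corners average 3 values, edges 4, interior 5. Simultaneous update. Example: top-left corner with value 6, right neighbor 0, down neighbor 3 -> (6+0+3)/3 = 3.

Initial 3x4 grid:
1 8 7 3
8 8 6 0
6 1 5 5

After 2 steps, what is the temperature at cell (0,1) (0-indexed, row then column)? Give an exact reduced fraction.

Step 1: cell (0,1) = 6
Step 2: cell (0,1) = 179/30
Full grid after step 2:
  209/36 179/30 77/15 77/18
  1357/240 563/100 503/100 461/120
  21/4 409/80 1067/240 133/36

Answer: 179/30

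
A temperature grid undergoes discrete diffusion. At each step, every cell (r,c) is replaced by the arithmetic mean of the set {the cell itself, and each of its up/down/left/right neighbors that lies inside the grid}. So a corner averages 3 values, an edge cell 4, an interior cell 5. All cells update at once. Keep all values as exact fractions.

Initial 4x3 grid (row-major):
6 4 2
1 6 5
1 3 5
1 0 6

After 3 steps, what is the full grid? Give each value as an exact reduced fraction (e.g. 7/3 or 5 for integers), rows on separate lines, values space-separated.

Answer: 3929/1080 28583/7200 8863/2160
11729/3600 21809/6000 29233/7200
4477/1800 18689/6000 26833/7200
445/216 19373/7200 1451/432

Derivation:
After step 1:
  11/3 9/2 11/3
  7/2 19/5 9/2
  3/2 3 19/4
  2/3 5/2 11/3
After step 2:
  35/9 469/120 38/9
  187/60 193/50 1003/240
  13/6 311/100 191/48
  14/9 59/24 131/36
After step 3:
  3929/1080 28583/7200 8863/2160
  11729/3600 21809/6000 29233/7200
  4477/1800 18689/6000 26833/7200
  445/216 19373/7200 1451/432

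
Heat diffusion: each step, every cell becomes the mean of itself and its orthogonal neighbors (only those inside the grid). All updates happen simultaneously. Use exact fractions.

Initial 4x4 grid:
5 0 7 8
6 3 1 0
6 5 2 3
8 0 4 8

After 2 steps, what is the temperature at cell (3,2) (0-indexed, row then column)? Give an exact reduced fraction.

Answer: 63/16

Derivation:
Step 1: cell (3,2) = 7/2
Step 2: cell (3,2) = 63/16
Full grid after step 2:
  149/36 173/48 307/80 4
  215/48 351/100 78/25 277/80
  1147/240 197/50 311/100 57/16
  91/18 937/240 63/16 47/12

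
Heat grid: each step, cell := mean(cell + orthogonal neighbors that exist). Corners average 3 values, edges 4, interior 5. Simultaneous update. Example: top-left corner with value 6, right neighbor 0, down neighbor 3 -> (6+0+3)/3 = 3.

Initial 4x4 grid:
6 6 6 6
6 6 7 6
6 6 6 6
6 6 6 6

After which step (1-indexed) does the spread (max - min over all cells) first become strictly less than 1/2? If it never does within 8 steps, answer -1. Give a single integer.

Step 1: max=25/4, min=6, spread=1/4
  -> spread < 1/2 first at step 1
Step 2: max=311/50, min=6, spread=11/50
Step 3: max=14767/2400, min=6, spread=367/2400
Step 4: max=66371/10800, min=3613/600, spread=1337/10800
Step 5: max=1985669/324000, min=108469/18000, spread=33227/324000
Step 6: max=59534327/9720000, min=652049/108000, spread=849917/9720000
Step 7: max=1783314347/291600000, min=9788533/1620000, spread=21378407/291600000
Step 8: max=53454462371/8748000000, min=2939688343/486000000, spread=540072197/8748000000

Answer: 1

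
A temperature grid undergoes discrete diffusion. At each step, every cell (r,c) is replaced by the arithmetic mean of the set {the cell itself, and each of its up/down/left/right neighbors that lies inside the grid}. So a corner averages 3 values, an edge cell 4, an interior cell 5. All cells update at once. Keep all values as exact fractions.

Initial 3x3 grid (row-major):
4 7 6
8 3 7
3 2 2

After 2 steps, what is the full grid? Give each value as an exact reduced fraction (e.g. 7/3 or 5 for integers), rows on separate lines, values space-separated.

After step 1:
  19/3 5 20/3
  9/2 27/5 9/2
  13/3 5/2 11/3
After step 2:
  95/18 117/20 97/18
  617/120 219/50 607/120
  34/9 159/40 32/9

Answer: 95/18 117/20 97/18
617/120 219/50 607/120
34/9 159/40 32/9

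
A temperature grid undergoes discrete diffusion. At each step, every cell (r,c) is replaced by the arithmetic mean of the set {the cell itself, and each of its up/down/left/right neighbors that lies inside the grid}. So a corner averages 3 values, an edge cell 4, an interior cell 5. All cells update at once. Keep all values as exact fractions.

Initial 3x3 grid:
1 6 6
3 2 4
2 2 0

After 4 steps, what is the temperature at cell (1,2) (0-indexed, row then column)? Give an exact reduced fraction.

Step 1: cell (1,2) = 3
Step 2: cell (1,2) = 103/30
Step 3: cell (1,2) = 5561/1800
Step 4: cell (1,2) = 339367/108000
Full grid after step 4:
  401833/129600 2922061/864000 446233/129600
  303617/108000 347219/120000 339367/108000
  156479/64800 1112593/432000 19231/7200

Answer: 339367/108000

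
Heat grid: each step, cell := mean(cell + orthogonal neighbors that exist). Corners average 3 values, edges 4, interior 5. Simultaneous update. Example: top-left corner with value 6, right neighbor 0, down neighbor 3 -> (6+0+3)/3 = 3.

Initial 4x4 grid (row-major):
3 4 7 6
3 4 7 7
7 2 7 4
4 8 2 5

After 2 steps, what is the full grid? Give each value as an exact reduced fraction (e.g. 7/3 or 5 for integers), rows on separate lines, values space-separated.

After step 1:
  10/3 9/2 6 20/3
  17/4 4 32/5 6
  4 28/5 22/5 23/4
  19/3 4 11/2 11/3
After step 2:
  145/36 107/24 707/120 56/9
  187/48 99/20 134/25 1489/240
  1211/240 22/5 553/100 1189/240
  43/9 643/120 527/120 179/36

Answer: 145/36 107/24 707/120 56/9
187/48 99/20 134/25 1489/240
1211/240 22/5 553/100 1189/240
43/9 643/120 527/120 179/36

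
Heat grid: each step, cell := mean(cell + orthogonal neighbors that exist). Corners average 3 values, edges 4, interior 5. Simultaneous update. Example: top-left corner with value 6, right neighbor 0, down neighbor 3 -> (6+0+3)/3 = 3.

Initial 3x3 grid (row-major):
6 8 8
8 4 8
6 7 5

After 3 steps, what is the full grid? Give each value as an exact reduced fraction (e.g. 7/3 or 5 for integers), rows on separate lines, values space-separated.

After step 1:
  22/3 13/2 8
  6 7 25/4
  7 11/2 20/3
After step 2:
  119/18 173/24 83/12
  41/6 25/4 335/48
  37/6 157/24 221/36
After step 3:
  1487/216 1943/288 1013/144
  931/144 541/80 3785/576
  469/72 1807/288 2831/432

Answer: 1487/216 1943/288 1013/144
931/144 541/80 3785/576
469/72 1807/288 2831/432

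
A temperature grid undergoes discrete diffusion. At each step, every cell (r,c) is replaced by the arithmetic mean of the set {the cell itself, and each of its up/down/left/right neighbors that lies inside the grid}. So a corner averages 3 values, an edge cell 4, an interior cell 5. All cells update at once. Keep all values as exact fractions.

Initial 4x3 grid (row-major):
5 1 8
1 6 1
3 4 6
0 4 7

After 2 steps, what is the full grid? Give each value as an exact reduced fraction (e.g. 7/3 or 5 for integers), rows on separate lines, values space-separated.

Answer: 133/36 199/60 163/36
641/240 106/25 941/240
761/240 349/100 1201/240
97/36 327/80 167/36

Derivation:
After step 1:
  7/3 5 10/3
  15/4 13/5 21/4
  2 23/5 9/2
  7/3 15/4 17/3
After step 2:
  133/36 199/60 163/36
  641/240 106/25 941/240
  761/240 349/100 1201/240
  97/36 327/80 167/36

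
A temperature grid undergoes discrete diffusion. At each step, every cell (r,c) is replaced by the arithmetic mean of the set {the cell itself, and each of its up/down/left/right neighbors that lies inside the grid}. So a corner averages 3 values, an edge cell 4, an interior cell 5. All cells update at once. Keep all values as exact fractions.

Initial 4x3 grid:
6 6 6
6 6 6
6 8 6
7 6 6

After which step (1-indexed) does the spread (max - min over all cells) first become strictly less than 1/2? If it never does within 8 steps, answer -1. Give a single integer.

Answer: 3

Derivation:
Step 1: max=27/4, min=6, spread=3/4
Step 2: max=119/18, min=6, spread=11/18
Step 3: max=93451/14400, min=1213/200, spread=1223/2880
  -> spread < 1/2 first at step 3
Step 4: max=837991/129600, min=21991/3600, spread=9263/25920
Step 5: max=332371411/51840000, min=4426013/720000, spread=547939/2073600
Step 6: max=2984567101/466560000, min=4998301/810000, spread=4221829/18662400
Step 7: max=178354820159/27993600000, min=5351569751/864000000, spread=24819801133/139968000000
Step 8: max=10678293373981/1679616000000, min=144827886623/23328000000, spread=2005484297/13436928000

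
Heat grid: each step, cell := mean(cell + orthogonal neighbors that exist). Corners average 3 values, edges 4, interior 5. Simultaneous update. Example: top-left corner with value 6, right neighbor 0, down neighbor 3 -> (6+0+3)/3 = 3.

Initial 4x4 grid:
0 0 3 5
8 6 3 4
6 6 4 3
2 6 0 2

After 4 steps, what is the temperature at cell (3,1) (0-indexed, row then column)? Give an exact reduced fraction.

Step 1: cell (3,1) = 7/2
Step 2: cell (3,1) = 503/120
Step 3: cell (3,1) = 7231/1800
Step 4: cell (3,1) = 221761/54000
Full grid after step 4:
  123011/32400 389867/108000 126893/36000 6203/1800
  223651/54000 358517/90000 54389/15000 126113/36000
  243181/54000 46387/11250 330449/90000 70891/21600
  35993/8100 221761/54000 37139/10800 102359/32400

Answer: 221761/54000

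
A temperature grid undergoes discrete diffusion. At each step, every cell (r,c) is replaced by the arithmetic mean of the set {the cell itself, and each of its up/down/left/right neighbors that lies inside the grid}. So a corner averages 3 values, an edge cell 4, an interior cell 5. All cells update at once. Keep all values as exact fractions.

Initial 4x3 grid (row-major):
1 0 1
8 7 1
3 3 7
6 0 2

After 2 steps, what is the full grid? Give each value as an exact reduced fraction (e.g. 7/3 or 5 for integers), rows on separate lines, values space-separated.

Answer: 10/3 583/240 83/36
331/80 94/25 703/240
67/16 94/25 57/16
43/12 51/16 3

Derivation:
After step 1:
  3 9/4 2/3
  19/4 19/5 4
  5 4 13/4
  3 11/4 3
After step 2:
  10/3 583/240 83/36
  331/80 94/25 703/240
  67/16 94/25 57/16
  43/12 51/16 3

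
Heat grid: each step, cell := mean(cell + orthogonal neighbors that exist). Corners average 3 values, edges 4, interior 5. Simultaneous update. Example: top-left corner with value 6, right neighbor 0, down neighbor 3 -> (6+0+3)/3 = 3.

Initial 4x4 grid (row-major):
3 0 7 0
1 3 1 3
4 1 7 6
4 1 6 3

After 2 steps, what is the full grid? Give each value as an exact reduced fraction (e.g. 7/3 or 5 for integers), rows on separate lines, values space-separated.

After step 1:
  4/3 13/4 2 10/3
  11/4 6/5 21/5 5/2
  5/2 16/5 21/5 19/4
  3 3 17/4 5
After step 2:
  22/9 467/240 767/240 47/18
  467/240 73/25 141/50 887/240
  229/80 141/50 103/25 329/80
  17/6 269/80 329/80 14/3

Answer: 22/9 467/240 767/240 47/18
467/240 73/25 141/50 887/240
229/80 141/50 103/25 329/80
17/6 269/80 329/80 14/3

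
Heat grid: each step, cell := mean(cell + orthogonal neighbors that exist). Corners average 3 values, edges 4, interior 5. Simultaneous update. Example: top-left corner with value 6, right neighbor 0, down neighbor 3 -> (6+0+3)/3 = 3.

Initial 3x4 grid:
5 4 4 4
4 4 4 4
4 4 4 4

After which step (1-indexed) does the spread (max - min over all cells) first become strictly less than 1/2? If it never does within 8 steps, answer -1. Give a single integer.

Answer: 1

Derivation:
Step 1: max=13/3, min=4, spread=1/3
  -> spread < 1/2 first at step 1
Step 2: max=77/18, min=4, spread=5/18
Step 3: max=905/216, min=4, spread=41/216
Step 4: max=107897/25920, min=4, spread=4217/25920
Step 5: max=6429949/1555200, min=28879/7200, spread=38417/311040
Step 6: max=384448211/93312000, min=578597/144000, spread=1903471/18662400
Step 7: max=22995869089/5598720000, min=17395759/4320000, spread=18038617/223948800
Step 8: max=1376960982851/335923200000, min=1568126759/388800000, spread=883978523/13436928000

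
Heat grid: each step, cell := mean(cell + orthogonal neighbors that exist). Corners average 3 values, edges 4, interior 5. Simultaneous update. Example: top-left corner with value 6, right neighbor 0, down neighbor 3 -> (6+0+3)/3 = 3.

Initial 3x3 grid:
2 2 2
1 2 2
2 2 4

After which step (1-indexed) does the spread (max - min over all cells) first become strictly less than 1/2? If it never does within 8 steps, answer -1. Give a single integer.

Step 1: max=8/3, min=5/3, spread=1
Step 2: max=23/9, min=413/240, spread=601/720
Step 3: max=313/135, min=3883/2160, spread=25/48
Step 4: max=73289/32400, min=245681/129600, spread=211/576
  -> spread < 1/2 first at step 4
Step 5: max=2124929/972000, min=15000307/7776000, spread=1777/6912
Step 6: max=251247851/116640000, min=920779529/466560000, spread=14971/82944
Step 7: max=928625167/437400000, min=55884857563/27993600000, spread=126121/995328
Step 8: max=884191403309/419904000000, min=3387351691361/1679616000000, spread=1062499/11943936

Answer: 4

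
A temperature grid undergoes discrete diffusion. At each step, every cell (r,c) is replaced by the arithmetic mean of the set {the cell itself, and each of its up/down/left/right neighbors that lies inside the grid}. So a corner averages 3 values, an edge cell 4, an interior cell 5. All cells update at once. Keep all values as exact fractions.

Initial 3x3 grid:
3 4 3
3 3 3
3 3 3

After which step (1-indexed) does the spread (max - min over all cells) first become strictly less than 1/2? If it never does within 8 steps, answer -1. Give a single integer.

Step 1: max=10/3, min=3, spread=1/3
  -> spread < 1/2 first at step 1
Step 2: max=787/240, min=3, spread=67/240
Step 3: max=6917/2160, min=607/200, spread=1807/10800
Step 4: max=2749963/864000, min=16561/5400, spread=33401/288000
Step 5: max=24557933/7776000, min=1663391/540000, spread=3025513/38880000
Step 6: max=9796126867/3110400000, min=89155949/28800000, spread=53531/995328
Step 7: max=585904925849/186624000000, min=24119116051/7776000000, spread=450953/11943936
Step 8: max=35101223560603/11197440000000, min=2900368610519/933120000000, spread=3799043/143327232

Answer: 1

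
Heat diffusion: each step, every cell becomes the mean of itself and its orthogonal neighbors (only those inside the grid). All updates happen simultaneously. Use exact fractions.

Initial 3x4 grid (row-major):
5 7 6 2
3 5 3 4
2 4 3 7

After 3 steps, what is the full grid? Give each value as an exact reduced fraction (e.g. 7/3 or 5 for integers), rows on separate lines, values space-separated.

Answer: 827/180 11207/2400 10777/2400 3119/720
6643/1600 8531/2000 1618/375 15263/3600
1349/360 9407/2400 29731/7200 9127/2160

Derivation:
After step 1:
  5 23/4 9/2 4
  15/4 22/5 21/5 4
  3 7/2 17/4 14/3
After step 2:
  29/6 393/80 369/80 25/6
  323/80 108/25 427/100 253/60
  41/12 303/80 997/240 155/36
After step 3:
  827/180 11207/2400 10777/2400 3119/720
  6643/1600 8531/2000 1618/375 15263/3600
  1349/360 9407/2400 29731/7200 9127/2160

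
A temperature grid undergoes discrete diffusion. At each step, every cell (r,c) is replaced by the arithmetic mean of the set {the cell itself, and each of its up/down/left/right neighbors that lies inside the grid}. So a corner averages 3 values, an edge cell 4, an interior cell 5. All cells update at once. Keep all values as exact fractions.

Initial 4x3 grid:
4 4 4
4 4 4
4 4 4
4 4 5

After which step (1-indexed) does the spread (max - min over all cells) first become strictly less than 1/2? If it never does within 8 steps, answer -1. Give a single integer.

Step 1: max=13/3, min=4, spread=1/3
  -> spread < 1/2 first at step 1
Step 2: max=77/18, min=4, spread=5/18
Step 3: max=905/216, min=4, spread=41/216
Step 4: max=107897/25920, min=4, spread=4217/25920
Step 5: max=6429949/1555200, min=28879/7200, spread=38417/311040
Step 6: max=384448211/93312000, min=578597/144000, spread=1903471/18662400
Step 7: max=22995869089/5598720000, min=17395759/4320000, spread=18038617/223948800
Step 8: max=1376960982851/335923200000, min=1568126759/388800000, spread=883978523/13436928000

Answer: 1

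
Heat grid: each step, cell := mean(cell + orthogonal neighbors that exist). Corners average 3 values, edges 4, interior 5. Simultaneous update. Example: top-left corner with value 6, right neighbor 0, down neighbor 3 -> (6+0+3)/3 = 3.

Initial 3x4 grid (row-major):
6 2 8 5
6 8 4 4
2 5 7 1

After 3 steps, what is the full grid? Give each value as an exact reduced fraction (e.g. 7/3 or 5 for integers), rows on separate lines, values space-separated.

Answer: 2213/432 39217/7200 36247/7200 10897/2160
4203/800 2513/500 7759/1500 32647/7200
2125/432 36917/7200 3683/800 3299/720

Derivation:
After step 1:
  14/3 6 19/4 17/3
  11/2 5 31/5 7/2
  13/3 11/2 17/4 4
After step 2:
  97/18 245/48 1357/240 167/36
  39/8 141/25 237/50 581/120
  46/9 229/48 399/80 47/12
After step 3:
  2213/432 39217/7200 36247/7200 10897/2160
  4203/800 2513/500 7759/1500 32647/7200
  2125/432 36917/7200 3683/800 3299/720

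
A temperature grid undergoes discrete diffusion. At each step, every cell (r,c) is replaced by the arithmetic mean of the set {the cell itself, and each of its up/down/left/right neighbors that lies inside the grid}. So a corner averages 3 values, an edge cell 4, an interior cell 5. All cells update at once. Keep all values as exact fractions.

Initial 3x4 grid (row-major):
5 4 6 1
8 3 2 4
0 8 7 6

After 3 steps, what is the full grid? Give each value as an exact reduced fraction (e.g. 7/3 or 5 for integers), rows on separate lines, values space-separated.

Answer: 2063/432 31969/7200 29299/7200 1043/270
1411/300 589/125 26507/6000 60673/14400
2125/432 34769/7200 34999/7200 5117/1080

Derivation:
After step 1:
  17/3 9/2 13/4 11/3
  4 5 22/5 13/4
  16/3 9/2 23/4 17/3
After step 2:
  85/18 221/48 949/240 61/18
  5 112/25 433/100 1019/240
  83/18 247/48 1219/240 44/9
After step 3:
  2063/432 31969/7200 29299/7200 1043/270
  1411/300 589/125 26507/6000 60673/14400
  2125/432 34769/7200 34999/7200 5117/1080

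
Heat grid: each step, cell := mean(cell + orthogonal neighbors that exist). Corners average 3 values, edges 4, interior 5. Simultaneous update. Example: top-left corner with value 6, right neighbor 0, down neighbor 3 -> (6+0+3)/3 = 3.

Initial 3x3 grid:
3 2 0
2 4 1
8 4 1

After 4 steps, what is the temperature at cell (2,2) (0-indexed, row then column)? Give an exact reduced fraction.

Step 1: cell (2,2) = 2
Step 2: cell (2,2) = 31/12
Step 3: cell (2,2) = 619/240
Step 4: cell (2,2) = 117179/43200
Full grid after step 4:
  186731/64800 2101979/864000 30793/14400
  916493/288000 112897/40000 336059/144000
  227131/64800 2673979/864000 117179/43200

Answer: 117179/43200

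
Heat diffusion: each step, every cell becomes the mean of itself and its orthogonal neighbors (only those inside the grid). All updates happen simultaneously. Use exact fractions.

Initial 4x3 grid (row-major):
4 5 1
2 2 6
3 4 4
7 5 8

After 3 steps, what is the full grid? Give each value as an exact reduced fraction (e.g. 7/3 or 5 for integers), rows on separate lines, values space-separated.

Answer: 7423/2160 12107/3600 2681/720
24859/7200 11501/3000 9203/2400
10183/2400 12761/3000 34099/7200
3337/720 4583/900 11011/2160

Derivation:
After step 1:
  11/3 3 4
  11/4 19/5 13/4
  4 18/5 11/2
  5 6 17/3
After step 2:
  113/36 217/60 41/12
  853/240 82/25 331/80
  307/80 229/50 1081/240
  5 76/15 103/18
After step 3:
  7423/2160 12107/3600 2681/720
  24859/7200 11501/3000 9203/2400
  10183/2400 12761/3000 34099/7200
  3337/720 4583/900 11011/2160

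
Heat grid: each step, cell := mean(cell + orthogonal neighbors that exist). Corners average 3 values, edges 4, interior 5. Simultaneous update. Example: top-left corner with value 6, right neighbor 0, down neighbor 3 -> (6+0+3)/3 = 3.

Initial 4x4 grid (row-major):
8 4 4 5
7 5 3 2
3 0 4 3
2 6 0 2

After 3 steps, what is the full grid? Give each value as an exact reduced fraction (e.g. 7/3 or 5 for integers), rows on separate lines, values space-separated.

After step 1:
  19/3 21/4 4 11/3
  23/4 19/5 18/5 13/4
  3 18/5 2 11/4
  11/3 2 3 5/3
After step 2:
  52/9 1163/240 991/240 131/36
  1133/240 22/5 333/100 199/60
  961/240 72/25 299/100 29/12
  26/9 46/15 13/6 89/36
After step 3:
  1381/270 1379/288 28699/7200 7981/2160
  1361/288 6053/1500 21799/6000 1429/450
  26089/7200 20809/6000 827/300 2519/900
  7171/2160 4951/1800 4813/1800 127/54

Answer: 1381/270 1379/288 28699/7200 7981/2160
1361/288 6053/1500 21799/6000 1429/450
26089/7200 20809/6000 827/300 2519/900
7171/2160 4951/1800 4813/1800 127/54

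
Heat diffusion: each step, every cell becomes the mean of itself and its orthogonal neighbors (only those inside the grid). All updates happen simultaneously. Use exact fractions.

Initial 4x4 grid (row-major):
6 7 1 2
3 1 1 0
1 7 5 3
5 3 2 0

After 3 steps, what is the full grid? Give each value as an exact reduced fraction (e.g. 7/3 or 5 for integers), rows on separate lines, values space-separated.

After step 1:
  16/3 15/4 11/4 1
  11/4 19/5 8/5 3/2
  4 17/5 18/5 2
  3 17/4 5/2 5/3
After step 2:
  71/18 469/120 91/40 7/4
  953/240 153/50 53/20 61/40
  263/80 381/100 131/50 263/120
  15/4 263/80 721/240 37/18
After step 3:
  8513/2160 11869/3600 127/48 37/20
  25673/7200 20879/6000 1213/500 487/240
  8891/2400 3213/1000 17131/6000 7553/3600
  413/120 8311/2400 19741/7200 5221/2160

Answer: 8513/2160 11869/3600 127/48 37/20
25673/7200 20879/6000 1213/500 487/240
8891/2400 3213/1000 17131/6000 7553/3600
413/120 8311/2400 19741/7200 5221/2160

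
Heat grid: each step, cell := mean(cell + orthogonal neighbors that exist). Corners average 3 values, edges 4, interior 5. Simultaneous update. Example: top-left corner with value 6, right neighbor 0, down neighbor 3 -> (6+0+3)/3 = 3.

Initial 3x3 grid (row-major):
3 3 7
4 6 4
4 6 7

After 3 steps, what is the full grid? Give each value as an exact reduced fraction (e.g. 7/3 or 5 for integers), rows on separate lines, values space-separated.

After step 1:
  10/3 19/4 14/3
  17/4 23/5 6
  14/3 23/4 17/3
After step 2:
  37/9 347/80 185/36
  337/80 507/100 157/30
  44/9 1241/240 209/36
After step 3:
  2279/540 7463/1600 10591/2160
  7313/1600 28829/6000 19123/3600
  2569/540 75367/14400 11671/2160

Answer: 2279/540 7463/1600 10591/2160
7313/1600 28829/6000 19123/3600
2569/540 75367/14400 11671/2160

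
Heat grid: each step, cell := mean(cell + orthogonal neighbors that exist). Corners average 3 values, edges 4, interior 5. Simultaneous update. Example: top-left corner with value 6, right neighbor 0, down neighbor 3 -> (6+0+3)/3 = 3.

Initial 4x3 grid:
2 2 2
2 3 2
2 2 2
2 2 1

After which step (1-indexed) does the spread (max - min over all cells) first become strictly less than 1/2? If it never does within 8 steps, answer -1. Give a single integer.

Answer: 3

Derivation:
Step 1: max=9/4, min=5/3, spread=7/12
Step 2: max=223/100, min=31/18, spread=457/900
Step 3: max=10411/4800, min=4027/2160, spread=13159/43200
  -> spread < 1/2 first at step 3
Step 4: max=92951/43200, min=245153/129600, spread=337/1296
Step 5: max=36798691/17280000, min=15075127/7776000, spread=29685679/155520000
Step 6: max=329769581/155520000, min=912742493/466560000, spread=61253/373248
Step 7: max=19643739679/9331200000, min=55338146287/27993600000, spread=14372291/111974400
Step 8: max=1173505543661/559872000000, min=3339925204733/1679616000000, spread=144473141/1343692800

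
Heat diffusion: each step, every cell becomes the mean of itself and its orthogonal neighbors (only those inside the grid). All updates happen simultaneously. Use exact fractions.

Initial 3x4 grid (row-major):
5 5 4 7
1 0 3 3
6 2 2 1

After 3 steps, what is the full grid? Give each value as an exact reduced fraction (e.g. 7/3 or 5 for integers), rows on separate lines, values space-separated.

After step 1:
  11/3 7/2 19/4 14/3
  3 11/5 12/5 7/2
  3 5/2 2 2
After step 2:
  61/18 847/240 919/240 155/36
  89/30 68/25 297/100 377/120
  17/6 97/40 89/40 5/2
After step 3:
  7117/2160 24241/7200 26341/7200 8119/2160
  5359/1800 17533/6000 17863/6000 23251/7200
  329/120 3061/1200 253/100 118/45

Answer: 7117/2160 24241/7200 26341/7200 8119/2160
5359/1800 17533/6000 17863/6000 23251/7200
329/120 3061/1200 253/100 118/45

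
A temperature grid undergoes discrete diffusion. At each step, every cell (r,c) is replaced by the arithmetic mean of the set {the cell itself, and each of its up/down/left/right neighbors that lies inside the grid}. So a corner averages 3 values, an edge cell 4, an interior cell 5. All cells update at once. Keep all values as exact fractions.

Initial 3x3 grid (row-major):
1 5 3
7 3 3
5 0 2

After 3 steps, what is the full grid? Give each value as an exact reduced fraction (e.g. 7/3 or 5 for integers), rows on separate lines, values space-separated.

Answer: 1027/270 4121/1200 6991/2160
3247/900 19999/6000 41527/14400
139/40 21451/7200 5881/2160

Derivation:
After step 1:
  13/3 3 11/3
  4 18/5 11/4
  4 5/2 5/3
After step 2:
  34/9 73/20 113/36
  239/60 317/100 701/240
  7/2 353/120 83/36
After step 3:
  1027/270 4121/1200 6991/2160
  3247/900 19999/6000 41527/14400
  139/40 21451/7200 5881/2160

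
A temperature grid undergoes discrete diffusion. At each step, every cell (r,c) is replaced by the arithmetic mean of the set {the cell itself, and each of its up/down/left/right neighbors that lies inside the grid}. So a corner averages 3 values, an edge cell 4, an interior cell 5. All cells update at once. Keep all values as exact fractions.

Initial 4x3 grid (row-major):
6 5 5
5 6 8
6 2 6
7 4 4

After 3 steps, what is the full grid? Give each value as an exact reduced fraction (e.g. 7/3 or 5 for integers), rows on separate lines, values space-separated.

Answer: 11777/2160 8083/1440 1363/240
1559/288 643/120 533/96
7361/1440 6163/1200 7301/1440
1361/270 13901/2880 5279/1080

Derivation:
After step 1:
  16/3 11/2 6
  23/4 26/5 25/4
  5 24/5 5
  17/3 17/4 14/3
After step 2:
  199/36 661/120 71/12
  1277/240 11/2 449/80
  1273/240 97/20 1243/240
  179/36 1163/240 167/36
After step 3:
  11777/2160 8083/1440 1363/240
  1559/288 643/120 533/96
  7361/1440 6163/1200 7301/1440
  1361/270 13901/2880 5279/1080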